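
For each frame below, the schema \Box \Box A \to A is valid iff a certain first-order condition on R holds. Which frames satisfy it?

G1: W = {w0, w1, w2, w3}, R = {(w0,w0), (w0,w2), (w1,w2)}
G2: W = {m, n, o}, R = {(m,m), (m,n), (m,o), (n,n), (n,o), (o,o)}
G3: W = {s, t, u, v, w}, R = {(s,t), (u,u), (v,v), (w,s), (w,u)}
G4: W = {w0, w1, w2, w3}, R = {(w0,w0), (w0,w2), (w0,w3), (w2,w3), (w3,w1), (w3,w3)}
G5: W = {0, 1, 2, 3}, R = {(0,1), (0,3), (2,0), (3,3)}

G2

This is the axiom for a generalized confluence (Geach) condition; its first-order frame correspondent is \forall x \exists w (x R^2 w \wedge x = w).
G1: fails — at w1 but no w with w1R²w and w1=w.
G2: holds.
G3: fails — at s but no w* with sR²w* and s=w*.
G4: fails — at w1 but no w with w1R²w and w1=w.
G5: fails — at 0 but no w with 0R²w and 0=w.
Valid on: G2.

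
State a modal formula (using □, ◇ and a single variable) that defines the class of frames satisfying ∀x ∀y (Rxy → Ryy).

This is shift-reflexivity; the standard corresponding axiom is T□: □(□p → p).
Suppose □(□p→p) is valid. Take Rxy and set V(p)={w : Ryw}. Then at y, □p holds; since □(□p→p) at x, □p→p at y, so p at y, i.e. Ryy.

□(□p → p)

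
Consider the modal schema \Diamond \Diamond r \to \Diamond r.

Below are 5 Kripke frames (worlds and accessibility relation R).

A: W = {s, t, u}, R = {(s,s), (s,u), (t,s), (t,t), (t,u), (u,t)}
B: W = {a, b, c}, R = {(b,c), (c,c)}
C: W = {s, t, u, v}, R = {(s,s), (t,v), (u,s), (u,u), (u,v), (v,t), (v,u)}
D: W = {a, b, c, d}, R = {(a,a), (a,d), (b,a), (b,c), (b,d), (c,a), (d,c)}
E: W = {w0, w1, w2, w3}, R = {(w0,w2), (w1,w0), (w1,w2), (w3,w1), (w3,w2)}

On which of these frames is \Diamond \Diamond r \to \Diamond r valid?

The schema corresponds to transitivity: \forall x \forall y \forall z (Rxy \wedge Ryz \to Rxz).
A: fails — Rut and Rts but not Rus.
B: holds.
C: fails — Ruv and Rvt but not Rut.
D: fails — Rdc and Rca but not Rda.
E: fails — Rw3w1 and Rw1w0 but not Rw3w0.

B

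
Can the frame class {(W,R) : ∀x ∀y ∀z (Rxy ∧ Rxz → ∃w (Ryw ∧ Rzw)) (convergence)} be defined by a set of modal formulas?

Yes: it is convergence, defined by the .2 schema ◇□p → □◇p.
Suppose ◇□p→□◇p is valid. Take Rxy, Rxz and set V(p)={w : Ryw}. Then □p at y so ◇□p at x, so □◇p at x, so ◇p at z, giving w with Rzw and Ryw.

Definable; ◇□p → □◇p defines it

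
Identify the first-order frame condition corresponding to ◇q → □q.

Partial functionality

This is the CD axiom.
Its frame correspondent is partial functionality — ∀x ∀y ∀z (Rxy ∧ Rxz → y = z).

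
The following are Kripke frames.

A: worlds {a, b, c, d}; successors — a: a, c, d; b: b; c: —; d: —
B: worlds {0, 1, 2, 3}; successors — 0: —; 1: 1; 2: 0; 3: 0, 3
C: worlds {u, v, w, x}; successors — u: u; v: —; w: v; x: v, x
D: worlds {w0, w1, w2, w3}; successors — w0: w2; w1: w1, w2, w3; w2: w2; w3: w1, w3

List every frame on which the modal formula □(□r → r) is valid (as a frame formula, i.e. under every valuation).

This is the axiom for shift-reflexivity; its first-order frame correspondent is ∀x ∀y (Rxy → Ryy).
A: fails — Rac but not Rcc.
B: fails — R20 but not R00.
C: fails — Rwv but not Rvv.
D: condition met.

D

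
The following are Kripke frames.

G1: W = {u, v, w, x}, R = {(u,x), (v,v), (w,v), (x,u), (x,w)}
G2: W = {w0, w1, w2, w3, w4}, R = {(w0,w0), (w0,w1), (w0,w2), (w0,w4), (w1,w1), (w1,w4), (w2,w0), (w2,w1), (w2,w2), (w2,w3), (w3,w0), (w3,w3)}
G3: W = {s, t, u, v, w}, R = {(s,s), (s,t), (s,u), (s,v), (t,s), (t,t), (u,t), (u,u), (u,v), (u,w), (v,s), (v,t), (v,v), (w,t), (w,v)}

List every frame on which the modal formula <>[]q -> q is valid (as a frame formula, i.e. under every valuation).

none

Frame correspondent (Sahlqvist): forall x forall y (Rxy -> Ryx) — i.e. symmetry.
G1: fails — Rxw but not Rwx.
G2: fails — Rw0w4 but not Rw4w0.
G3: fails — Ruv but not Rvu.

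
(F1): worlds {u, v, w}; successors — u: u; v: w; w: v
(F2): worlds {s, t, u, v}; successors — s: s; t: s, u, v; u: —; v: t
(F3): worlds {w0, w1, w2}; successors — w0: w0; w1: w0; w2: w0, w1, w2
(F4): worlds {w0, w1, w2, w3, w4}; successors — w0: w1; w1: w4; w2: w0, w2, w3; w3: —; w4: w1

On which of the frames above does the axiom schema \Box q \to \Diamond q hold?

(F1), (F3)

Frame correspondent (Sahlqvist): \forall x \exists y Rxy — i.e. seriality.
(F1): holds.
(F2): fails — world u has no successor.
(F3): holds.
(F4): fails — world w3 has no successor.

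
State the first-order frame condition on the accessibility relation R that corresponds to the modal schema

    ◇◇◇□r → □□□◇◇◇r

This is a Sahlqvist (Geach-type) schema ◇^3□^1r → □^3◇^3r.
Minimal-valuation argument: fix x; take any y with xR^3y and any z with xR^3z. Set V(r) to the set of worlds R-reachable from y in exactly 1 step. Then □^1r holds at y, so the antecedent holds at x; validity forces ◇^3r at z, giving a w with zR^3w and yR^1w.
First-order correspondent: ∀x ∀y ∀z ((xR³y ∧ xR³z) → ∃w (yRw ∧ zR³w)).

∀x ∀y ∀z ((xR³y ∧ xR³z) → ∃w (yRw ∧ zR³w))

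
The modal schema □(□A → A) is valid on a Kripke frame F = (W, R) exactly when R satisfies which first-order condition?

Suppose □(□A→A) is valid. Take Rxy and set V(A)={w : Ryw}. Then at y, □A holds; since □(□A→A) at x, □A→A at y, so A at y, i.e. Ryy.

Shift-reflexivity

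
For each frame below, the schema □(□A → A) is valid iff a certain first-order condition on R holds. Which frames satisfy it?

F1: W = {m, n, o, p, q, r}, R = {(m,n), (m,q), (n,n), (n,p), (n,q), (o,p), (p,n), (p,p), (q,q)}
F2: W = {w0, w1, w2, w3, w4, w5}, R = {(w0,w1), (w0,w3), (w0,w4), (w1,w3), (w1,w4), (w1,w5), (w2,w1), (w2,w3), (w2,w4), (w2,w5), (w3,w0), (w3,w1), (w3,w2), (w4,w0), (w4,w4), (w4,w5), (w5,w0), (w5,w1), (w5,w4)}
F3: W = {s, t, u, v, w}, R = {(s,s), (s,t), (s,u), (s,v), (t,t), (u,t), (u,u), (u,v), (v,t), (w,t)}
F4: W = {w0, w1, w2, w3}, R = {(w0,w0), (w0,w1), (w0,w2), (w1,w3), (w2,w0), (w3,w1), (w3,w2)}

F1

Frame correspondent (Sahlqvist): ∀x ∀y (Rxy → Ryy) — i.e. shift-reflexivity.
F1: ✓.
F2: fails — Rw3w1 but not Rw1w1.
F3: fails — Ruv but not Rvv.
F4: fails — Rw3w1 but not Rw1w1.
Valid on: F1.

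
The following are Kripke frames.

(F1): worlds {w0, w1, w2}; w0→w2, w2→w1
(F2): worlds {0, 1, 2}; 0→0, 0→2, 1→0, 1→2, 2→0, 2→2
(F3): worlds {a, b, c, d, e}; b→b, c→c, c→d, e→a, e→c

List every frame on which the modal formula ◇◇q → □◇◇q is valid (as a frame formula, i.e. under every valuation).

(F2)

The schema corresponds to a generalized confluence (Geach) condition: ∀x ∀y ∀z ((xR²y ∧ xRz) → ∃w (y = w ∧ zR²w)).
(F1): fails — w0R²w1, w0Rw2 but no w with w1=w and w2R²w.
(F2): ✓.
(F3): fails — cR²c, cRd but no w with c=w and dR²w.
Valid on: (F2).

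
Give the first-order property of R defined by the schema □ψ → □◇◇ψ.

∀x ∀z (xRz → ∃w (xRw ∧ zR²w))

This is a Sahlqvist (Geach-type) schema ◇^0□^1ψ → □^1◇^2ψ.
First-order correspondent: ∀x ∀z (xRz → ∃w (xRw ∧ zR²w)).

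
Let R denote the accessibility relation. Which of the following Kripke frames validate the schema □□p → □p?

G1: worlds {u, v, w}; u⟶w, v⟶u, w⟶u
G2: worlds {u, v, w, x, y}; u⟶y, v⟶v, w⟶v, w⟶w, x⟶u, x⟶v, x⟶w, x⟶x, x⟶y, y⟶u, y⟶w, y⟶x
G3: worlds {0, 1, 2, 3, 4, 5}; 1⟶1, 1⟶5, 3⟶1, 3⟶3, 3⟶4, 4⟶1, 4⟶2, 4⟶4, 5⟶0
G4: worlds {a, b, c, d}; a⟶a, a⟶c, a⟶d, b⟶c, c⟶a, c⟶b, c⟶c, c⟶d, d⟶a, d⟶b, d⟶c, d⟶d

G4

Frame correspondent (Sahlqvist): ∀x ∀y (Rxy → ∃z (Rxz ∧ Rzy)) — i.e. density.
G1: fails — Rvu but no z with Rvz and Rzu.
G2: fails — Ruy but no z with Ruz and Rzy.
G3: fails — R50 but no z with R5z and Rz0.
G4: holds.
Valid on: G4.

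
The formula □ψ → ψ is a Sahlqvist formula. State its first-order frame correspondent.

This is the T axiom.
Its frame correspondent is reflexivity — ∀x Rxx.

reflexivity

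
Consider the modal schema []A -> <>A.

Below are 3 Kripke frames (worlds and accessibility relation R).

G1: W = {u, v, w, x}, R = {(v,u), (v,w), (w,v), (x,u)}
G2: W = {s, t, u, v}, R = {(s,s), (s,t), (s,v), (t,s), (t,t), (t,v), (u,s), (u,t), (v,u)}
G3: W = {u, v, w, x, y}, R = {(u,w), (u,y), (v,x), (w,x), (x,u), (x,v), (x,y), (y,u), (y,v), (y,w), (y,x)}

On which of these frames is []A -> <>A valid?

The schema corresponds to seriality: forall x exists y Rxy.
G1: fails — world u has no successor.
G2: holds.
G3: holds.
Valid on: G2, G3.

G2, G3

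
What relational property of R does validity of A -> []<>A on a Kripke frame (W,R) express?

symmetry

Suppose A→□◇A is valid. Take Rxy and set V(A)={x}. Then A at x, so □◇A at x, so ◇A at y, so some z with Ryz has A; z=x, i.e. Ryx.
Conversely, on a frame with symmetry the schema holds at every world under every valuation.
So the correspondent is symmetry.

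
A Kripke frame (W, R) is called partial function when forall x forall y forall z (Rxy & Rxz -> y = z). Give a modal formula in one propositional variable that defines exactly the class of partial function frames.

A defining formula is ◇r → □r (the CD axiom).
Suppose ◇r→□r is valid. Take Rxy, Rxz and set V(r)={y}. Then ◇r at x, so □r at x, so r at z, i.e. z=y.

◇r → □r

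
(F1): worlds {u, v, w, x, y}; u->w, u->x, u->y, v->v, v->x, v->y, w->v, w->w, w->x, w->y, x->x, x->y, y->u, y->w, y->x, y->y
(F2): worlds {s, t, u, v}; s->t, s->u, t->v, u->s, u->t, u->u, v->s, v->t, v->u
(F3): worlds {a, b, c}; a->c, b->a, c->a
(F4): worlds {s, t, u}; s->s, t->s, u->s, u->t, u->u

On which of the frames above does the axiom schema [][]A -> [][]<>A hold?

(F1), (F4)

The schema corresponds to a generalized confluence (Geach) condition: forall x forall z (x R^2 z -> exists w (x R^2 w & zRw)).
(F1): holds.
(F2): fails — tR²t but no w with tR²w and tRw.
(F3): fails — aR²a but no w with aR²w and aRw.
(F4): holds.
Valid on: (F1), (F4).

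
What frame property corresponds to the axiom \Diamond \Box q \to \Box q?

the Euclidean property: \forall x \forall y \forall z (Rxy \wedge Rxz \to Ryz)

This is frame-equivalent to ◇q → □◇q (substitute ¬q for q and contrapose).
Suppose ◇q→□◇q is valid. Take Rxy, Rxz and set V(q)={y}. Then ◇q at x, so □◇q at x, so ◇q at z, so some w with Rzw has q; w=y, i.e. Rzy. By symmetry of the argument, Ryz.
Conversely, on a frame with the Euclidean property the schema holds at every world under every valuation.
So the correspondent is the Euclidean property.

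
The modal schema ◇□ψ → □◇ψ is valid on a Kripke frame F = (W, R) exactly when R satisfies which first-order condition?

This is the .2 axiom.
It corresponds to convergence: ∀x ∀y ∀z (Rxy ∧ Rxz → ∃w (Ryw ∧ Rzw)).

Convergence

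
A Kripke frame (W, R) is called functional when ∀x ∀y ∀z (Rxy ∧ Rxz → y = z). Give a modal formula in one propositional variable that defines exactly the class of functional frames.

◇ψ → □ψ

This is partial functionality; the standard corresponding axiom is CD: ◇ψ → □ψ.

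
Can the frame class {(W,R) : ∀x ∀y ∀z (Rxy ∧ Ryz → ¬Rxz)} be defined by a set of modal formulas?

No

Any modally definable frame class is closed under surjective bounded morphisms.
The 7-cycle (worlds a,b,c,d,e,f,g with a→b→c→d→e→f→g→a) is intransitive. Mapping every world to a single reflexive point • is a surjective bounded morphism; the reflexive point is not intransitive (R••∧R•• but R••).
So the class is not modally definable.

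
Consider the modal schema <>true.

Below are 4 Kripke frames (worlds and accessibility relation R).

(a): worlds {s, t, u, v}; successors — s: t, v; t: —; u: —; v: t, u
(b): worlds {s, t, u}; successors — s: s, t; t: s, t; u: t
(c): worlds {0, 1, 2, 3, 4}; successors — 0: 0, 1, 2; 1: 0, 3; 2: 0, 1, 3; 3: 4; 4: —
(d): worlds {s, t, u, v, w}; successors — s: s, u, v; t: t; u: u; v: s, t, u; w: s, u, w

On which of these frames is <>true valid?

(b), (d)

This is the axiom for seriality; its first-order frame correspondent is forall x exists y Rxy.
(a): fails — world t has no successor.
(b): condition met.
(c): fails — world 4 has no successor.
(d): condition met.
Valid on: (b), (d).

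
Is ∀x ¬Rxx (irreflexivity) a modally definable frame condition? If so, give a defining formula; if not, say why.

Any modally definable frame class is closed under surjective bounded morphisms.
The 4-cycle (worlds 0,1,2,3 with 0→1→2→3→0) is irreflexive, and the map sending every world to a single reflexive point • is a surjective bounded morphism (forth: every edge maps to (•,•); back: every world has a successor). So any modal formula valid on the 4-cycle is also valid on the reflexive point, which is not irreflexive.
So the class is not modally definable.

Not definable by any modal formula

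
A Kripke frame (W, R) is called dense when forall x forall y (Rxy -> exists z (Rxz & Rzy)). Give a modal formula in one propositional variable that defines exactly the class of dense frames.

□□r → □r

The condition is density. The C4 schema □□r → □r defines it.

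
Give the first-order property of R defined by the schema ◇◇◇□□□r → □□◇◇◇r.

This is a Sahlqvist (Geach-type) schema ◇^3□^3r → □^2◇^3r.
First-order correspondent: ∀x ∀y ∀z ((xR³y ∧ xR²z) → ∃w (yR³w ∧ zR³w)).

∀x ∀y ∀z ((xR³y ∧ xR²z) → ∃w (yR³w ∧ zR³w))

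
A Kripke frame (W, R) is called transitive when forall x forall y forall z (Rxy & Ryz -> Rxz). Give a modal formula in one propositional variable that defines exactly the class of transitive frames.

□s → □□s

A defining formula is □s → □□s (the 4 axiom).
Suppose □s→□□s is valid. Take Rxy, Ryz and set V(s)={w : Rxw}. Then □s at x, so □□s at x, so □s at y, so s at z, i.e. Rxz.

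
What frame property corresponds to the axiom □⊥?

emptiness of R: ∀x ∀y ¬Rxy

□⊥ is valid iff no world has any successor (otherwise □⊥ fails at any world with one).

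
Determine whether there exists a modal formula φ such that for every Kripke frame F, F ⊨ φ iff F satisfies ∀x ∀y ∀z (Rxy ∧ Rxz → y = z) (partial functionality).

This is a Sahlqvist condition; the CD axiom ◇r → □r defines it.
Suppose ◇r→□r is valid. Take Rxy, Rxz and set V(r)={y}. Then ◇r at x, so □r at x, so r at z, i.e. z=y.

Definable; ◇r → □r defines it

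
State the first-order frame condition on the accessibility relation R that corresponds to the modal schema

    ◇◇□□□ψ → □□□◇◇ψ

This is a Sahlqvist (Geach-type) schema ◇^2□^3ψ → □^3◇^2ψ.
Minimal-valuation argument: fix x; take any y with xR^2y and any z with xR^3z. Set V(ψ) to the set of worlds R-reachable from y in exactly 3 steps. Then □^3ψ holds at y, so the antecedent holds at x; validity forces ◇^2ψ at z, giving a w with zR^2w and yR^3w.
First-order correspondent: ∀x ∀y ∀z ((xR²y ∧ xR³z) → ∃w (yR³w ∧ zR²w)).

∀x ∀y ∀z ((xR²y ∧ xR³z) → ∃w (yR³w ∧ zR²w))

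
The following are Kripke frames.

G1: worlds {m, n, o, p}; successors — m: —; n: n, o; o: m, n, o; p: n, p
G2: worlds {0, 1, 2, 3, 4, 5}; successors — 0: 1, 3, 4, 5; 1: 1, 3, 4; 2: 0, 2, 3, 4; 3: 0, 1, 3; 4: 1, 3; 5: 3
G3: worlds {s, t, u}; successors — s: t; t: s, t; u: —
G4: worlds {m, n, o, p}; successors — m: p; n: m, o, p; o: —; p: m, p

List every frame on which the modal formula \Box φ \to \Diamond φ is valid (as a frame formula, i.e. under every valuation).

G2

This is the axiom for seriality; its first-order frame correspondent is \forall x \exists y Rxy.
G1: fails — world m has no successor.
G2: ✓.
G3: fails — world u has no successor.
G4: fails — world o has no successor.
Valid on: G2.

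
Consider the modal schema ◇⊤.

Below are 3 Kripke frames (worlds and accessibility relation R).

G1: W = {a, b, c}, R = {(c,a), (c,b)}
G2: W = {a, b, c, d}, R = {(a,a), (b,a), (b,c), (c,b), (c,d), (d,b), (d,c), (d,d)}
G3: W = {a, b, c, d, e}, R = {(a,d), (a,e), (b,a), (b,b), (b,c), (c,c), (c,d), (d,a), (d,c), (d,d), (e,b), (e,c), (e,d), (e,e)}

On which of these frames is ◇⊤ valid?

The schema corresponds to seriality: ∀x ∃y Rxy.
G1: fails — world a has no successor.
G2: condition met.
G3: condition met.
Valid on: G2, G3.

G2, G3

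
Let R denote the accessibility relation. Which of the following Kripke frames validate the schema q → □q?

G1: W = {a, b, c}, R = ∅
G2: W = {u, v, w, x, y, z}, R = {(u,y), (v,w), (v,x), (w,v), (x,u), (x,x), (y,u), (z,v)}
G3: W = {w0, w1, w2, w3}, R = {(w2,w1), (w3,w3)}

The schema corresponds to a generalized confluence (Geach) condition: ∀x ∀z (xRz → ∃w (x = w ∧ z = w)).
G1: satisfies the condition.
G2: fails — uRy but u ≠ y.
G3: fails — w2Rw1 but w2 ≠ w1.
Valid on: G1.

G1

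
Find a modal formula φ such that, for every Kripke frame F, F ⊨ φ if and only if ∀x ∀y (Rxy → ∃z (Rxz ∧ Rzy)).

□□ψ → □ψ

This is density; the standard corresponding axiom is C4: □□ψ → □ψ.
Suppose □□ψ→□ψ is valid. Take Rxy and set V(ψ)={w : xR²w}. Then □□ψ at x, so □ψ at x, so ψ at y, i.e. ∃z(Rxz∧Rzy).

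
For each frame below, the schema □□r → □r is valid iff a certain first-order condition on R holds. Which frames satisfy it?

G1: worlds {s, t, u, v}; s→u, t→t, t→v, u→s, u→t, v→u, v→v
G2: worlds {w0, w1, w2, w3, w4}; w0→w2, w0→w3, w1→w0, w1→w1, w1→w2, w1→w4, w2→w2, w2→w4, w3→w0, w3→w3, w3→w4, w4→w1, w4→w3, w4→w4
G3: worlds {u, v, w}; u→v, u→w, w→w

This is the axiom for density; its first-order frame correspondent is ∀x ∀y (Rxy → ∃z (Rxz ∧ Rzy)).
G1: fails — Rus but no z with Ruz and Rzs.
G2: ✓.
G3: fails — Ruv but no z with Ruz and Rzv.
Valid on: G2.

G2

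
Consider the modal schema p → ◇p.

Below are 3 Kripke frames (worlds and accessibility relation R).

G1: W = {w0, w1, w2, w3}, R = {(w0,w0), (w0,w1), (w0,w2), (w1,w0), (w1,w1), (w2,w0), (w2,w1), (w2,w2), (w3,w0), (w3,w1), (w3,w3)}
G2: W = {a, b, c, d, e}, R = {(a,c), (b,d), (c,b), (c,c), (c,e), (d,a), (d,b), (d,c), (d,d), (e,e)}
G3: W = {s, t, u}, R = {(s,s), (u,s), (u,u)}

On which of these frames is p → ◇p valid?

G1

This is the axiom for reflexivity; its first-order frame correspondent is ∀x Rxx.
G1: holds.
G2: fails — world a does not see itself.
G3: fails — world t does not see itself.
Valid on: G1.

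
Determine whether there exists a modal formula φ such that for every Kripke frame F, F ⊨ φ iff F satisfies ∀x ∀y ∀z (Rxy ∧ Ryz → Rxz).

Yes, by □p → □□p

Yes: it is transitivity, defined by the 4 schema □p → □□p.
Suppose □p→□□p is valid. Take Rxy, Ryz and set V(p)={w : Rxw}. Then □p at x, so □□p at x, so □p at y, so p at z, i.e. Rxz.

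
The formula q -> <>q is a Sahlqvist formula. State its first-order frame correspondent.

reflexivity

This is frame-equivalent to □q → q (substitute ¬q for q and contrapose).
Suppose □q→q is valid. At any x set V(q)={w : Rxw}. Then □q holds at x, so q holds at x, i.e. Rxx.
The converse is a direct semantic check.
Frame condition: forall x Rxx.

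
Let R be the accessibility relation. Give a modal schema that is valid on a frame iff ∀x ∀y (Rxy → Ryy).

This is shift-reflexivity; the standard corresponding axiom is T□: □(□q → q).
Suppose □(□q→q) is valid. Take Rxy and set V(q)={w : Ryw}. Then at y, □q holds; since □(□q→q) at x, □q→q at y, so q at y, i.e. Ryy.

□(□q → q)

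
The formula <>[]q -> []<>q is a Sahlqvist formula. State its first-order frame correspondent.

This schema is the .2 axiom.
It corresponds to convergence: forall x forall y forall z (Rxy & Rxz -> exists w (Ryw & Rzw)).

convergence: forall x forall y forall z (Rxy & Rxz -> exists w (Ryw & Rzw))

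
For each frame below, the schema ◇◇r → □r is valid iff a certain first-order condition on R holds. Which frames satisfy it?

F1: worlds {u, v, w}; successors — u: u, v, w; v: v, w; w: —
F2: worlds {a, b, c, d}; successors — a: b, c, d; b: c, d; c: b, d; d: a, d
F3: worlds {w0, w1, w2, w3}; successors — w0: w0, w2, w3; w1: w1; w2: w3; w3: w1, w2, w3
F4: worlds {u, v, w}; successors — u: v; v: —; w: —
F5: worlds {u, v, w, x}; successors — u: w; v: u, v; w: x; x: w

This is the axiom for a generalized confluence (Geach) condition; its first-order frame correspondent is ∀x ∀y ∀z ((xR²y ∧ xRz) → ∃w (y = w ∧ z = w)).
F1: fails — uR²u, uRv but u ≠ v.
F2: fails — aR²a, aRb but a ≠ b.
F3: fails — w0R²w0, w0Rw2 but w0 ≠ w2.
F4: ✓.
F5: fails — uR²x, uRw but x ≠ w.

F4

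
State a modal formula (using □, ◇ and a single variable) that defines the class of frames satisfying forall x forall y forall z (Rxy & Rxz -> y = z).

◇ψ → □ψ

This is partial functionality; the standard corresponding axiom is CD: ◇ψ → □ψ.
Suppose ◇ψ→□ψ is valid. Take Rxy, Rxz and set V(ψ)={y}. Then ◇ψ at x, so □ψ at x, so ψ at z, i.e. z=y.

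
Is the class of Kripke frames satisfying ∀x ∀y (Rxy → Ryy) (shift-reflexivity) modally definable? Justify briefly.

Definable; □(□r → r) defines it

This is a Sahlqvist condition; the T□ axiom □(□r → r) defines it.
Suppose □(□r→r) is valid. Take Rxy and set V(r)={w : Ryw}. Then at y, □r holds; since □(□r→r) at x, □r→r at y, so r at y, i.e. Ryy.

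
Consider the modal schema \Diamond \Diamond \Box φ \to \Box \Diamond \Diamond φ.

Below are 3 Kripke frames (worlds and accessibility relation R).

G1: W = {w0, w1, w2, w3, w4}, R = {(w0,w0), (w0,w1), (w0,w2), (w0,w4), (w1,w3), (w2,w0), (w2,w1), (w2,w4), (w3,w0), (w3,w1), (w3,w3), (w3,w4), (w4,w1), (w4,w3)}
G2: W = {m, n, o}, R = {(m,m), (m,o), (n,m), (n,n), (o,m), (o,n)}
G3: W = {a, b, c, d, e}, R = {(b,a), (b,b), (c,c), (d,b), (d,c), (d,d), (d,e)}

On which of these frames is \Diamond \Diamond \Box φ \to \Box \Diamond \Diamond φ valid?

Frame correspondent (Sahlqvist): \forall x \forall y \forall z ((x R^2 y \wedge xRz) \to \exists w (yRw \wedge z R^2 w)) — i.e. a generalized confluence (Geach) condition.
G1: holds.
G2: holds.
G3: fails — bR²a, bRa but no w with aRw and aR²w.

G1, G2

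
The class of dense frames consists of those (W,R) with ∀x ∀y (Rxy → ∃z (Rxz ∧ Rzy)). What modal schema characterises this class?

□□q → □q

This is density; the standard corresponding axiom is C4: □□q → □q.
Suppose □□q→□q is valid. Take Rxy and set V(q)={w : xR²w}. Then □□q at x, so □q at x, so q at y, i.e. ∃z(Rxz∧Rzy).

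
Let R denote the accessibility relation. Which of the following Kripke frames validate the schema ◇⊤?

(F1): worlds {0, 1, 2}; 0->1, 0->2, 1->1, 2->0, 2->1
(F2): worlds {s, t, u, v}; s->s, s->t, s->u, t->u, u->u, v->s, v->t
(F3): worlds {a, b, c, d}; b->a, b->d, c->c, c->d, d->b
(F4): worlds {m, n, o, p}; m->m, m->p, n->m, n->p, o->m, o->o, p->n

Frame correspondent (Sahlqvist): ∀x ∃y Rxy — i.e. seriality.
(F1): ✓.
(F2): ✓.
(F3): fails — world a has no successor.
(F4): ✓.
Valid on: (F1), (F2), (F4).

(F1), (F2), (F4)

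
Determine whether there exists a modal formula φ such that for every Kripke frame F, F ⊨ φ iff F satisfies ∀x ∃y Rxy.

Yes: it is seriality, defined by the D schema □p → ◇p.
Suppose □p→◇p is valid. At any x set V(p)=W. Then □p at x, so ◇p at x, so x has a successor.

Yes — defined by □p → ◇p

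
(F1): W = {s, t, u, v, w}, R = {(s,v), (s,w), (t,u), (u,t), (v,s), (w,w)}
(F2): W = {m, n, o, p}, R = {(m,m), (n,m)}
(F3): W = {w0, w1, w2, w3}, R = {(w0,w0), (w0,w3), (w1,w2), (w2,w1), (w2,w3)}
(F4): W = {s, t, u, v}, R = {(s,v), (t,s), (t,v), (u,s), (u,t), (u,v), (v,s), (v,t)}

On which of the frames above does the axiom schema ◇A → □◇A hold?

(F2)

Frame correspondent (Sahlqvist): ∀x ∀y ∀z (Rxy ∧ Rxz → Ryz) — i.e. the Euclidean property.
(F1): fails — Rsv and Rsv but not Rvv.
(F2): ✓.
(F3): fails — Rw0w3 and Rw0w0 but not Rw3w0.
(F4): fails — Rsv and Rsv but not Rvv.
Valid on: (F2).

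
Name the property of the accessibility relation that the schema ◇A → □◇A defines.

the Euclidean property: ∀x ∀y ∀z (Rxy ∧ Rxz → Ryz)

Suppose ◇A→□◇A is valid. Take Rxy, Rxz and set V(A)={y}. Then ◇A at x, so □◇A at x, so ◇A at z, so some w with Rzw has A; w=y, i.e. Rzy. By symmetry of the argument, Ryz.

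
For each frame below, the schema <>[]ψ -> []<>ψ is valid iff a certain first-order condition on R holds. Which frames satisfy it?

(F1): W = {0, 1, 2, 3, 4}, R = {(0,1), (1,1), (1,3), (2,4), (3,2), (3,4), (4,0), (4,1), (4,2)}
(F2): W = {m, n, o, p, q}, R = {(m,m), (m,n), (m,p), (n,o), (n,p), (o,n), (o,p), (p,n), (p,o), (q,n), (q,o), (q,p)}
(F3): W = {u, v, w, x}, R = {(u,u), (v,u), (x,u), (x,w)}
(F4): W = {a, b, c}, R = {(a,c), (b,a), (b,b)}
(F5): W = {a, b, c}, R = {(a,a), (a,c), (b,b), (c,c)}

The schema corresponds to convergence: forall x forall y forall z (Rxy & Rxz -> exists w (Ryw & Rzw)).
(F1): fails — R11 and R13 but 1 and 3 have no common successor.
(F2): satisfies the condition.
(F3): fails — Rxw and Rxw but w and w have no common successor.
(F4): fails — Rac and Rac but c and c have no common successor.
(F5): satisfies the condition.

(F2), (F5)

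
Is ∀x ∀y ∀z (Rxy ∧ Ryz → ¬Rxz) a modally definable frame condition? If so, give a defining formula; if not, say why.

No

Any modally definable frame class is closed under surjective bounded morphisms.
The 7-cycle (worlds 0,1,2,3,4,5,6 with 0→1→2→3→4→5→6→0) is intransitive. Mapping every world to a single reflexive point • is a surjective bounded morphism; the reflexive point is not intransitive (R••∧R•• but R••).
Hence intransitivity is not modally definable.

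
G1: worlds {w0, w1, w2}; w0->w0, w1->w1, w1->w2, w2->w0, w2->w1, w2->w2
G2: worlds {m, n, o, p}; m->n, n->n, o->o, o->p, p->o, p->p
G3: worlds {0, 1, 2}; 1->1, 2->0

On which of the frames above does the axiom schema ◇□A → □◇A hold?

G2

This is the axiom for convergence; its first-order frame correspondent is ∀x ∀y ∀z (Rxy ∧ Rxz → ∃w (Ryw ∧ Rzw)).
G1: fails — Rw2w1 and Rw2w0 but w1 and w0 have no common successor.
G2: ✓.
G3: fails — R20 and R20 but 0 and 0 have no common successor.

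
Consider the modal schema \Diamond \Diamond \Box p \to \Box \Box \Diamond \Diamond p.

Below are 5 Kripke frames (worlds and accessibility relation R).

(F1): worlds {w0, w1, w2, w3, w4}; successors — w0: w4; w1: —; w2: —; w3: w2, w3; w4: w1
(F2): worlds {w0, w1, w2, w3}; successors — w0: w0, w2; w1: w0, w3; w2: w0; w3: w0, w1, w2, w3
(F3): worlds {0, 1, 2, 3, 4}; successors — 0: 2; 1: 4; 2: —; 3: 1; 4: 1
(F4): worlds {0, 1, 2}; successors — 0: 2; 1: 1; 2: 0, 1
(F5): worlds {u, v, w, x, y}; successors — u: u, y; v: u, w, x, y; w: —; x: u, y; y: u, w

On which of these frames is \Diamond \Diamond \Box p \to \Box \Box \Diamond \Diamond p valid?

(F2)

This is the axiom for a generalized confluence (Geach) condition; its first-order frame correspondent is \forall x \forall y \forall z ((x R^2 y \wedge x R^2 z) \to \exists w (yRw \wedge z R^2 w)).
(F1): fails — w0R²w1, w0R²w1 but no w with w1Rw and w1R²w.
(F2): satisfies the condition.
(F3): fails — 1R²1, 1R²1 but no w with 1Rw and 1R²w.
(F4): fails — 0R²0, 0R²0 but no w with 0Rw and 0R²w.
(F5): fails — uR²u, uR²w but no t with uRt and wR²t.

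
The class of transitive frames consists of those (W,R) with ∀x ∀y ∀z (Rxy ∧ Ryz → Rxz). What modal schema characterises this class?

□s → □□s

The condition is transitivity. The 4 schema □s → □□s defines it.
Suppose □s→□□s is valid. Take Rxy, Ryz and set V(s)={w : Rxw}. Then □s at x, so □□s at x, so □s at y, so s at z, i.e. Rxz.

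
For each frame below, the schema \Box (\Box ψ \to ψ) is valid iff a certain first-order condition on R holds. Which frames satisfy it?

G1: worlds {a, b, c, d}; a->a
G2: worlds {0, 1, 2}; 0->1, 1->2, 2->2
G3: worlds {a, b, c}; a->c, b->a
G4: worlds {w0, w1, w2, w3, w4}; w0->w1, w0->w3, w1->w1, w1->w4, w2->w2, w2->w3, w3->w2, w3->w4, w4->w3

Frame correspondent (Sahlqvist): \forall x \forall y (Rxy \to Ryy) — i.e. shift-reflexivity.
G1: satisfies the condition.
G2: fails — R01 but not R11.
G3: fails — Rac but not Rcc.
G4: fails — Rw1w4 but not Rw4w4.
Valid on: G1.

G1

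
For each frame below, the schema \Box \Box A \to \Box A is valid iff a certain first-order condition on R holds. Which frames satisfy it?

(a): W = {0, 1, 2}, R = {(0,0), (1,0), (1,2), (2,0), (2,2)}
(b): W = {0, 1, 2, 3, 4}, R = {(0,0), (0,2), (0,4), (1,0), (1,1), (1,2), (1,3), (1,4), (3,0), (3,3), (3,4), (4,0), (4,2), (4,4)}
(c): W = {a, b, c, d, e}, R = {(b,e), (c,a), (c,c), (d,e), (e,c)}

The schema corresponds to density: \forall x \forall y (Rxy \to \exists z (Rxz \wedge Rzy)).
(a): satisfies the condition.
(b): satisfies the condition.
(c): fails — Rbe but no z with Rbz and Rze.

(a), (b)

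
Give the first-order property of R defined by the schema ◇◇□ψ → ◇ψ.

This is a Sahlqvist (Geach-type) schema ◇^2□^1ψ → □^0◇^1ψ.
First-order correspondent: ∀x ∀y (xR²y → ∃w (yRw ∧ xRw)).

∀x ∀y (xR²y → ∃w (yRw ∧ xRw))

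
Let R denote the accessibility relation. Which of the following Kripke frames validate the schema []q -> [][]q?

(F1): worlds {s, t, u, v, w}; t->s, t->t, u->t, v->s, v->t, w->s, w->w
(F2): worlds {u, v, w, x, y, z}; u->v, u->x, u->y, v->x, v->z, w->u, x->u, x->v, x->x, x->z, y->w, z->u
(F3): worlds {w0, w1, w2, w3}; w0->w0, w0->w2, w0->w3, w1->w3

(F3)

The schema corresponds to transitivity: forall x forall y forall z (Rxy & Ryz -> Rxz).
(F1): fails — Rut and Rts but not Rus.
(F2): fails — Ruv and Rvz but not Ruz.
(F3): holds.
Valid on: (F3).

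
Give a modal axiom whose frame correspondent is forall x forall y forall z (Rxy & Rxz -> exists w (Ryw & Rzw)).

◇□p → □◇p

This is convergence; the standard corresponding axiom is .2: ◇□p → □◇p.
Suppose ◇□p→□◇p is valid. Take Rxy, Rxz and set V(p)={w : Ryw}. Then □p at y so ◇□p at x, so □◇p at x, so ◇p at z, giving w with Rzw and Ryw.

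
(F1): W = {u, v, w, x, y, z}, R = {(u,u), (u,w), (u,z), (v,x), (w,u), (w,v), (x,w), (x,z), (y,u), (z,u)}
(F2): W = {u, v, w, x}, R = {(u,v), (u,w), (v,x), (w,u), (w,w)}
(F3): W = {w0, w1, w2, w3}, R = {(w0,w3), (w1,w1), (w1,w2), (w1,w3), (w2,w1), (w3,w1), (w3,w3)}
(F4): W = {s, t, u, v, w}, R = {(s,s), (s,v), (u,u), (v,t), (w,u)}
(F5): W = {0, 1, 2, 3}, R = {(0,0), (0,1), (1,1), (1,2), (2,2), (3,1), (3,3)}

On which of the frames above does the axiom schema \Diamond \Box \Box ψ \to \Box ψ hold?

(F3)

This is the axiom for a generalized confluence (Geach) condition; its first-order frame correspondent is \forall x \forall y \forall z ((xRy \wedge xRz) \to \exists w (y R^2 w \wedge z = w)).
(F1): fails — vRx, vRx but no t with xR²t and x=t.
(F2): fails — uRv, uRv but no t with vR²t and v=t.
(F3): condition met.
(F4): fails — sRv, sRs but no w* with vR²w* and s=w*.
(F5): fails — 0R1, 0R0 but no w with 1R²w and 0=w.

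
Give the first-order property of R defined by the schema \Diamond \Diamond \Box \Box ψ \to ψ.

\forall x \forall y (x R^2 y \to \exists w (y R^2 w \wedge x = w))

This is a Sahlqvist (Geach-type) schema ◇^2□^2ψ → □^0◇^0ψ.
Minimal-valuation argument: fix x; take any y with xR^2y and any z with xR^0z. Set V(ψ) to the set of worlds R-reachable from y in exactly 2 steps. Then □^2ψ holds at y, so the antecedent holds at x; validity forces ◇^0ψ at z, giving a w with zR^0w and yR^2w.
First-order correspondent: \forall x \forall y (x R^2 y \to \exists w (y R^2 w \wedge x = w)).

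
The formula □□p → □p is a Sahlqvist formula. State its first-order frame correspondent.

Density

Suppose □□p→□p is valid. Take Rxy and set V(p)={w : xR²w}. Then □□p at x, so □p at x, so p at y, i.e. ∃z(Rxz∧Rzy).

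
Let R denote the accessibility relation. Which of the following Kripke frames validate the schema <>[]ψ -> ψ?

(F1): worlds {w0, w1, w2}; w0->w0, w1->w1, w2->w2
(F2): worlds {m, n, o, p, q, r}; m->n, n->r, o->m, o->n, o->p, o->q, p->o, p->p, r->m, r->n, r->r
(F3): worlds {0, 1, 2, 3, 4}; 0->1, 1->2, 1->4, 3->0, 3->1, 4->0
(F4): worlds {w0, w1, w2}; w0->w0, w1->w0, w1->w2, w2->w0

Frame correspondent (Sahlqvist): forall x forall y (Rxy -> Ryx) — i.e. symmetry.
(F1): holds.
(F2): fails — Rom but not Rmo.
(F3): fails — R31 but not R13.
(F4): fails — Rw1w2 but not Rw2w1.

(F1)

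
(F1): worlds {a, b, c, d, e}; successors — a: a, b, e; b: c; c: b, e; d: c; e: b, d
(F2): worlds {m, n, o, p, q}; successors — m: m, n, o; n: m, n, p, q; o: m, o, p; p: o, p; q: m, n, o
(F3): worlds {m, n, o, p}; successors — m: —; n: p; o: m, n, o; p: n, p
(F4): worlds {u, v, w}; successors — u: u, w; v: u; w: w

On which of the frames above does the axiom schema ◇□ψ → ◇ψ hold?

(F2), (F4)

The schema corresponds to a generalized confluence (Geach) condition: ∀x ∀y (xRy → ∃w (yRw ∧ xRw)).
(F1): fails — aRb but no w with bRw and aRw.
(F2): satisfies the condition.
(F3): fails — oRm but no w with mRw and oRw.
(F4): satisfies the condition.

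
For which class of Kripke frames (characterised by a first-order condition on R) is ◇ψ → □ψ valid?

partial functionality: ∀x ∀y ∀z (Rxy ∧ Rxz → y = z)

Suppose ◇ψ→□ψ is valid. Take Rxy, Rxz and set V(ψ)={y}. Then ◇ψ at x, so □ψ at x, so ψ at z, i.e. z=y.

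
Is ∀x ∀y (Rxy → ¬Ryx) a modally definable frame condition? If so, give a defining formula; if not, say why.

Modal frame validity is preserved under surjective bounded morphisms.
The 4-cycle (worlds s,t,u,v with s→t→u→v→s) is asymmetric. Mapping every world to a single reflexive point • is a surjective bounded morphism, and the reflexive point is not asymmetric (R•• but asymmetry requires ¬R••).
So the class is not modally definable.

No — not modally definable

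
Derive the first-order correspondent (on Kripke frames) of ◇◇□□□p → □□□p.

This is a Sahlqvist (Geach-type) schema ◇^2□^3p → □^3◇^0p.
First-order correspondent: ∀x ∀y ∀z ((xR²y ∧ xR³z) → ∃w (yR³w ∧ z = w)).

∀x ∀y ∀z ((xR²y ∧ xR³z) → ∃w (yR³w ∧ z = w))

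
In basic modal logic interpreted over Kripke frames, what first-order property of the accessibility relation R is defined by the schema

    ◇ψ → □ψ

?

Suppose ◇ψ→□ψ is valid. Take Rxy, Rxz and set V(ψ)={y}. Then ◇ψ at x, so □ψ at x, so ψ at z, i.e. z=y.
Conversely, on a frame with partial functionality the schema holds at every world under every valuation.
Frame condition: ∀x ∀y ∀z (Rxy ∧ Rxz → y = z).

partial functionality: ∀x ∀y ∀z (Rxy ∧ Rxz → y = z)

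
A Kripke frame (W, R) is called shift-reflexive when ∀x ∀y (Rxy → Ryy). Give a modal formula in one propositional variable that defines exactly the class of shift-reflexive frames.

The condition is shift-reflexivity. The T□ schema □(□s → s) defines it.

□(□s → s)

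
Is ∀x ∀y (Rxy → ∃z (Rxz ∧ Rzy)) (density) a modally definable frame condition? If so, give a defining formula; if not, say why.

The condition is density. A defining modal formula is □□p → □p.
Suppose □□p→□p is valid. Take Rxy and set V(p)={w : xR²w}. Then □□p at x, so □p at x, so p at y, i.e. ∃z(Rxz∧Rzy).

Definable; □□p → □p defines it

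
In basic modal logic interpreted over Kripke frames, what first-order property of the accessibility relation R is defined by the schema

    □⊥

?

emptiness of R

This is the Ver axiom.
Its frame correspondent is emptiness of R — ∀x ∀y ¬Rxy.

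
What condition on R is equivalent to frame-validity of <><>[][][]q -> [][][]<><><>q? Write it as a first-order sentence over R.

forall x forall y forall z ((x R^2 y & x R^3 z) -> exists w (y R^3 w & z R^3 w))

This is a Sahlqvist (Geach-type) schema ◇^2□^3q → □^3◇^3q.
Minimal-valuation argument: fix x; take any y with xR^2y and any z with xR^3z. Set V(q) to the set of worlds R-reachable from y in exactly 3 steps. Then □^3q holds at y, so the antecedent holds at x; validity forces ◇^3q at z, giving a w with zR^3w and yR^3w.
First-order correspondent: forall x forall y forall z ((x R^2 y & x R^3 z) -> exists w (y R^3 w & z R^3 w)).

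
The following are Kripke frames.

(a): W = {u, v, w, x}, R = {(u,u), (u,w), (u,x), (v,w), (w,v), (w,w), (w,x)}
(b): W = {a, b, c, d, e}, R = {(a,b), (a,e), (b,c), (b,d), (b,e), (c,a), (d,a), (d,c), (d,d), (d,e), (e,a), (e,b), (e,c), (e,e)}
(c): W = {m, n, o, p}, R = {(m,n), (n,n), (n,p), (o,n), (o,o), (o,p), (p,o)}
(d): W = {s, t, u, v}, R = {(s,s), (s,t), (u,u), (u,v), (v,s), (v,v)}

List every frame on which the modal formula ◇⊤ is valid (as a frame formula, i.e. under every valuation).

Frame correspondent (Sahlqvist): ∀x ∃y Rxy — i.e. seriality.
(a): fails — world x has no successor.
(b): satisfies the condition.
(c): satisfies the condition.
(d): fails — world t has no successor.

(b), (c)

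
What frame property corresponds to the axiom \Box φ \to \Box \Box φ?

Transitivity

Suppose □φ→□□φ is valid. Take Rxy, Ryz and set V(φ)={w : Rxw}. Then □φ at x, so □□φ at x, so □φ at y, so φ at z, i.e. Rxz.
Conversely, any frame satisfying \forall x \forall y \forall z (Rxy \wedge Ryz \to Rxz) validates the schema.
Frame condition: \forall x \forall y \forall z (Rxy \wedge Ryz \to Rxz).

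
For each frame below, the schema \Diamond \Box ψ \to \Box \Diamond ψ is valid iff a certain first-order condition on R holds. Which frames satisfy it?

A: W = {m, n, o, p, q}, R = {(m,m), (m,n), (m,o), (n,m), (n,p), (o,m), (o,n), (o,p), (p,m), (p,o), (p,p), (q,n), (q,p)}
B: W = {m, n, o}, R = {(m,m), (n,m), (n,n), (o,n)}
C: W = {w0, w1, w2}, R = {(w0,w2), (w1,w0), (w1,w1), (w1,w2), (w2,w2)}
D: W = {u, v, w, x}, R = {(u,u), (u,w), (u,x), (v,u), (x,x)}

Frame correspondent (Sahlqvist): \forall x \forall y \forall z (Rxy \wedge Rxz \to \exists w (Ryw \wedge Rzw)) — i.e. convergence.
A: ✓.
B: ✓.
C: ✓.
D: fails — Ruw and Ruw but w and w have no common successor.
Valid on: A, B, C.

A, B, C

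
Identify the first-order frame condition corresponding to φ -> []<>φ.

Suppose φ→□◇φ is valid. Take Rxy and set V(φ)={x}. Then φ at x, so □◇φ at x, so ◇φ at y, so some z with Ryz has φ; z=x, i.e. Ryx.

Symmetry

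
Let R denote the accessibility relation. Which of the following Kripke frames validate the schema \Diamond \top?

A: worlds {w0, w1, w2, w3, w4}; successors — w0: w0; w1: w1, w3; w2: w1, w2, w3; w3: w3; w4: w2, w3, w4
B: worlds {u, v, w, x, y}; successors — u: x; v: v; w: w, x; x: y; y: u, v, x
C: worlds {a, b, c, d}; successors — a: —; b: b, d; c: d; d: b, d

The schema corresponds to seriality: \forall x \exists y Rxy.
A: ✓.
B: ✓.
C: fails — world a has no successor.
Valid on: A, B.

A, B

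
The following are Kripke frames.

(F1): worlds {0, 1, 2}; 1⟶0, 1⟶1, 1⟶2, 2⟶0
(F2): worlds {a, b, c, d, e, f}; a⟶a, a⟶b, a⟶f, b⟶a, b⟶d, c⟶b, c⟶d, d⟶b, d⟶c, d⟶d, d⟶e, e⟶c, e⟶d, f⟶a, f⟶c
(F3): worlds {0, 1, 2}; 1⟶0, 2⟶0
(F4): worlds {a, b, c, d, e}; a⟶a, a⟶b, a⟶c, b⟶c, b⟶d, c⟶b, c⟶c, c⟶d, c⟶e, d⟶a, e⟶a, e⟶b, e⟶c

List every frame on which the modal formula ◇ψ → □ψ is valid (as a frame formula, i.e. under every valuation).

(F3)

The schema corresponds to partial functionality: ∀x ∀y ∀z (Rxy ∧ Rxz → y = z).
(F1): fails — 1 sees both 0 and 1.
(F2): fails — a sees both a and b.
(F3): ✓.
(F4): fails — a sees both a and b.
Valid on: (F3).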